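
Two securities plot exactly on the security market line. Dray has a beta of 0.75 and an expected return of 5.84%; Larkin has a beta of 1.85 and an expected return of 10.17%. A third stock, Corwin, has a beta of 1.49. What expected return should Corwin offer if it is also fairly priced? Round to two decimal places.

8.75%

MRP (SML slope) = (10.17% − 5.84%) / (1.85 − 0.75) = 4.33% / 1.10 = 3.9364%
R_f (intercept) = 5.84% − 0.75 × 3.9364% = 2.8877%
E(R_Corwin) = R_f + β × MRP = 2.8877% + 1.49 × 3.9364% = 8.75%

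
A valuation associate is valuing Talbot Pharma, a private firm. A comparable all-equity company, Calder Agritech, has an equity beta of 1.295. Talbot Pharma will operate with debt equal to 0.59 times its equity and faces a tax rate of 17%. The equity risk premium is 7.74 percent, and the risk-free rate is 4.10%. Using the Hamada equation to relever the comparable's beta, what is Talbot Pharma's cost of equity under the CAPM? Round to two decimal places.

β_L = β_U × [1 + (1 − t)(D/E)] = 1.295 × [1 + (1 − 0.17) × 0.59]
    = 1.295 × [1 + 0.83 × 0.59] = 1.295 × 1.4897 = 1.9292
E(R) = R_f + β_L × MRP = 4.10% + 1.9292 × 7.74% = 19.03%

19.03%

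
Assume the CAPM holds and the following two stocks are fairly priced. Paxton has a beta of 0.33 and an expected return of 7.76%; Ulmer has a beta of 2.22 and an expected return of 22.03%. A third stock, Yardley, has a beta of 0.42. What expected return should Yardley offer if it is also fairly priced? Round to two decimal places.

MRP (SML slope) = (22.03% − 7.76%) / (2.22 − 0.33) = 14.27% / 1.89 = 7.5503%
R_f (intercept) = 7.76% − 0.33 × 7.5503% = 5.2684%
E(R_Yardley) = R_f + β × MRP = 5.2684% + 0.42 × 7.5503% = 8.44%

8.44%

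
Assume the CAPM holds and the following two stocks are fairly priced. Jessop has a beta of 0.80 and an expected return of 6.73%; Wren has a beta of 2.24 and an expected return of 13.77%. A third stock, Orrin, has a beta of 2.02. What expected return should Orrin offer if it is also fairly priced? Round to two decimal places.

MRP (SML slope) = (13.77% − 6.73%) / (2.24 − 0.80) = 7.04% / 1.44 = 4.8889%
R_f (intercept) = 6.73% − 0.80 × 4.8889% = 2.8189%
E(R_Orrin) = R_f + β × MRP = 2.8189% + 2.02 × 4.8889% = 12.69%

12.69%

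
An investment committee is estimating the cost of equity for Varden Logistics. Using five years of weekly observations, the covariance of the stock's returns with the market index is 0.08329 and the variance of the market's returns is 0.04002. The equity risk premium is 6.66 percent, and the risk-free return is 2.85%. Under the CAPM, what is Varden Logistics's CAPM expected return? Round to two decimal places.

β = Cov(R_i, R_m) / Var(R_m) = 0.08329 / 0.04002 = 2.0812
E(R) = R_f + β × MRP = 2.85% + 2.0812 × 6.66% = 16.71%

16.71%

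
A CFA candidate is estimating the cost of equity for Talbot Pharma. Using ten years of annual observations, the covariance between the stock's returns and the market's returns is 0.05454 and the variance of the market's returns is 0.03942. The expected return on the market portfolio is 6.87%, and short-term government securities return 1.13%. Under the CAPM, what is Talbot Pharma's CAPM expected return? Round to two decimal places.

β = Cov(R_i, R_m) / Var(R_m) = 0.05454 / 0.03942 = 1.3836
MRP = 6.87% − 1.13% = 5.74%
E(R) = R_f + β × MRP = 1.13% + 1.3836 × 5.74% = 9.07%

9.07%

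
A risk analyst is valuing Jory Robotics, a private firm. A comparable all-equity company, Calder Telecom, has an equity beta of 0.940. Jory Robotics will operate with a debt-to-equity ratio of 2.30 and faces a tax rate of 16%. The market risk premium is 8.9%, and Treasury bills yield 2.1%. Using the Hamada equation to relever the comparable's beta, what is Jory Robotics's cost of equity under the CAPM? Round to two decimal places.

β_L = β_U × [1 + (1 − t)(D/E)] = 0.940 × [1 + (1 − 0.16) × 2.30]
    = 0.940 × [1 + 0.84 × 2.30] = 0.940 × 2.9320 = 2.7561
E(R) = R_f + β_L × MRP = 2.1% + 2.7561 × 8.9% = 26.63%

26.63%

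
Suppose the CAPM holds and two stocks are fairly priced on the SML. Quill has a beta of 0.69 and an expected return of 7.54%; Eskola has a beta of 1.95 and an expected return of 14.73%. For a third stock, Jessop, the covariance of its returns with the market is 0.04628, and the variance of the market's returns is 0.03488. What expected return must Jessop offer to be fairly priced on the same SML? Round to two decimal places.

11.17%

MRP = (14.73% − 7.54%) / (1.95 − 0.69) = 5.7063%
R_f = 7.54% − 0.69 × 5.7063% = 3.6027%
β_Jessop = Cov / Var(R_m) = 0.04628 / 0.03488 = 1.3268
E(R_Jessop) = R_f + β × MRP = 3.6027% + 1.3268 × 5.7063% = 11.17%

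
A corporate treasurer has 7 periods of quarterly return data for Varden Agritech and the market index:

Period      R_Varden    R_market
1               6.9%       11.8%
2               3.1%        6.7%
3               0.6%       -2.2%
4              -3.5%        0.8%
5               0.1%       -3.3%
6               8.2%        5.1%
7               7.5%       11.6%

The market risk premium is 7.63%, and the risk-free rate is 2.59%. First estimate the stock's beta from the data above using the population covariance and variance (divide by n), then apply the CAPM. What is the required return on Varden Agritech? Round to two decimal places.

6.83%

Mean R_i = (6.9 + 3.1 + 0.6 − 3.5 + 0.1 + 8.2 + 7.5) / 7 = 3.2714%
Mean R_m = (11.8 + 6.7 − 2.2 + 0.8 − 3.3 + 5.1 + 11.6) / 7 = 4.3571%
Σ(R_i − R̄_i)(R_m − R̄_m) = 126.7814  ⇒  Cov = 126.7814 / 7 = 18.1116
Σ(R_m − R̄_m)² = 228.1771  ⇒  Var(R_m) = 228.1771 / 7 = 32.5967
β = Cov / Var(R_m) = 18.1116 / 32.5967 = 0.5556
E(R) = R_f + β × MRP = 2.59% + 0.5556 × 7.63% = 6.83%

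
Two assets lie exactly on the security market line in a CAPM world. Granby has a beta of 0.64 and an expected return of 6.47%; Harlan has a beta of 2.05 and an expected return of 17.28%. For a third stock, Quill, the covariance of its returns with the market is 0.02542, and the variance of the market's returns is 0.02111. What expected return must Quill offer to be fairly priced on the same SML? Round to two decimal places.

MRP = (17.28% − 6.47%) / (2.05 − 0.64) = 7.6667%
R_f = 6.47% − 0.64 × 7.6667% = 1.5633%
β_Quill = Cov / Var(R_m) = 0.02542 / 0.02111 = 1.2042
E(R_Quill) = R_f + β × MRP = 1.5633% + 1.2042 × 7.6667% = 10.80%

10.80%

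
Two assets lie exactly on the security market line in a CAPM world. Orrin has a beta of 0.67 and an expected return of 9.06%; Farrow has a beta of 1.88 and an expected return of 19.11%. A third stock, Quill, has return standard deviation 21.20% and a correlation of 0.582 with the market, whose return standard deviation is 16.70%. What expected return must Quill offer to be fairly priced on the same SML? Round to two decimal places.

MRP = (19.11% − 9.06%) / (1.88 − 0.67) = 8.3058%
R_f = 9.06% − 0.67 × 8.3058% = 3.4951%
β_Quill = ρ·σ_i/σ_m = 0.582 × 21.20 / 16.70 = 0.7388
E(R_Quill) = R_f + β × MRP = 3.4951% + 0.7388 × 8.3058% = 9.63%

9.63%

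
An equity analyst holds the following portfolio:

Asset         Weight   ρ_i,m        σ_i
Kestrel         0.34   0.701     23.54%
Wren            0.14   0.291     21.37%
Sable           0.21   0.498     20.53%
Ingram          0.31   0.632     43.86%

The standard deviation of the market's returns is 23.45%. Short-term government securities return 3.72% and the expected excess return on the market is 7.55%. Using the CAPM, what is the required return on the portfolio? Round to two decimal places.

β_Kestrel = 0.701 × 23.54% / 23.45% = 0.7037
β_Wren = 0.291 × 21.37% / 23.45% = 0.2652
β_Sable = 0.498 × 20.53% / 23.45% = 0.4360
β_Ingram = 0.632 × 43.86% / 23.45% = 1.1821
β_P = Σ w_i β_i = 0.34×0.7037 + 0.14×0.2652 + 0.21×0.4360 + 0.31×1.1821 = 0.7344
E(R_P) = R_f + β_P × MRP = 3.72% + 0.7344 × 7.55% = 9.26%

9.26%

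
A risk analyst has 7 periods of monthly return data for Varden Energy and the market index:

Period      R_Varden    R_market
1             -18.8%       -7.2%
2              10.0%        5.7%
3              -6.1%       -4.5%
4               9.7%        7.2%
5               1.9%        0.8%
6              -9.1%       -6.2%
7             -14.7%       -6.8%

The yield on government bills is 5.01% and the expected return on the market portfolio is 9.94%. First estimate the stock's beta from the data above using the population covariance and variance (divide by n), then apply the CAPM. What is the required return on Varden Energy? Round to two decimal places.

13.90%

Mean R_i = (-18.8 + 10.0 − 6.1 + 9.7 + 1.9 − 9.1 − 14.7) / 7 = -3.8714%
Mean R_m = (-7.2 + 5.7 − 4.5 + 7.2 + 0.8 − 6.2 − 6.8) / 7 = -1.5714%
Σ(R_i − R̄_i)(R_m − R̄_m) = 404.9643  ⇒  Cov = 404.9643 / 7 = 57.8520
Σ(R_m − R̄_m)² = 224.4543  ⇒  Var(R_m) = 224.4543 / 7 = 32.0649
β = Cov / Var(R_m) = 57.8520 / 32.0649 = 1.8042
MRP = 9.94% − 5.01% = 4.93%
E(R) = R_f + β × MRP = 5.01% + 1.8042 × 4.93% = 13.90%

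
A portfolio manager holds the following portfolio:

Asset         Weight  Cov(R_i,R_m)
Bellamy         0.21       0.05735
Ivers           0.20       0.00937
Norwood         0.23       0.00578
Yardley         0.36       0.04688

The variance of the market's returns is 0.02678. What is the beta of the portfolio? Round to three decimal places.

β_Bellamy = 0.05735 / 0.02678 = 2.1415
β_Ivers = 0.00937 / 0.02678 = 0.3499
β_Norwood = 0.00578 / 0.02678 = 0.2158
β_Yardley = 0.04688 / 0.02678 = 1.7506
β_P = Σ w_i β_i = 0.21×2.1415 + 0.20×0.3499 + 0.23×0.2158 + 0.36×1.7506 = 1.1995

1.200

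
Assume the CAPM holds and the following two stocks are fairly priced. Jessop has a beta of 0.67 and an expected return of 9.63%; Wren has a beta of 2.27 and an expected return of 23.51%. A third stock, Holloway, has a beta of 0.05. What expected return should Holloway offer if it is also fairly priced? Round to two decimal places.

4.25%

MRP (SML slope) = (23.51% − 9.63%) / (2.27 − 0.67) = 13.88% / 1.60 = 8.6750%
R_f (intercept) = 9.63% − 0.67 × 8.6750% = 3.8178%
E(R_Holloway) = R_f + β × MRP = 3.8178% + 0.05 × 8.6750% = 4.25%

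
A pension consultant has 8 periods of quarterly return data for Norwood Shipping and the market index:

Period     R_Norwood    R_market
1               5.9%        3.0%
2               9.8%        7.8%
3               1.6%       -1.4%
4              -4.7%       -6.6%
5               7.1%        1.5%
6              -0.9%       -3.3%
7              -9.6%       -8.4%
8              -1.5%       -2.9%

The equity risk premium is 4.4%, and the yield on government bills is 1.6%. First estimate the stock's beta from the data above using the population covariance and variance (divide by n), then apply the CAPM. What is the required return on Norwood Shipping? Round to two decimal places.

Mean R_i = (5.9 + 9.8 + 1.6 − 4.7 + 7.1 − 0.9 − 9.6 − 1.5) / 8 = 0.9625%
Mean R_m = (3.0 + 7.8 − 1.4 − 6.6 + 1.5 − 3.3 − 8.4 − 2.9) / 8 = -1.2875%
Σ(R_i − R̄_i)(R_m − R̄_m) = 231.4438  ⇒  Cov = 231.4438 / 8 = 28.9305
Σ(R_m − R̄_m)² = 194.2088  ⇒  Var(R_m) = 194.2088 / 8 = 24.2761
β = Cov / Var(R_m) = 28.9305 / 24.2761 = 1.1917
E(R) = R_f + β × MRP = 1.6% + 1.1917 × 4.4% = 6.84%

6.84%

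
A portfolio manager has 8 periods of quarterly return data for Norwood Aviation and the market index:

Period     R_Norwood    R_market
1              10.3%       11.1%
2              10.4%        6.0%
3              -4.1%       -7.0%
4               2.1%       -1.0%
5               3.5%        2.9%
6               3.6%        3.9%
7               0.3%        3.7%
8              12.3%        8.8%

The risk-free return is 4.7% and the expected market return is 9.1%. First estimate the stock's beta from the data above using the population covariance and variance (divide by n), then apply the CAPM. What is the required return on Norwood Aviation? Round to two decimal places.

8.65%

Mean R_i = (10.3 + 10.4 − 4.1 + 2.1 + 3.5 + 3.6 + 0.3 + 12.3) / 8 = 4.8000%
Mean R_m = (11.1 + 6.0 − 7.0 − 1.0 + 2.9 + 3.9 + 3.7 + 8.8) / 8 = 3.5500%
Σ(R_i − R̄_i)(R_m − R̄_m) = 200.5500  ⇒  Cov = 200.5500 / 8 = 25.0688
Σ(R_m − R̄_m)² = 223.1400  ⇒  Var(R_m) = 223.1400 / 8 = 27.8925
β = Cov / Var(R_m) = 25.0688 / 27.8925 = 0.8988
MRP = 9.1% − 4.7% = 4.40%
E(R) = R_f + β × MRP = 4.7% + 0.8988 × 4.4% = 8.65%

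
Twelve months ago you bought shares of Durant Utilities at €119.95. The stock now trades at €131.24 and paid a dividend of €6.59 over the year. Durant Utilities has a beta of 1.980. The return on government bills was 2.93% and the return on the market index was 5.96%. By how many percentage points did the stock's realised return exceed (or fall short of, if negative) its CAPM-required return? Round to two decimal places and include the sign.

+5.98%

Realised HPR = (P1 + D1 − P0) / P0 = (131.24 + 6.59 − 119.95) / 119.95 = 17.88 / 119.95 = 14.9062%
MRP = 5.96% − 2.93% = 3.03%
CAPM required = R_f + β·MRP = 2.93% + 1.980 × 3.03% = 8.92940%
α = realised − required = 14.9062% − 8.92940% = +5.98%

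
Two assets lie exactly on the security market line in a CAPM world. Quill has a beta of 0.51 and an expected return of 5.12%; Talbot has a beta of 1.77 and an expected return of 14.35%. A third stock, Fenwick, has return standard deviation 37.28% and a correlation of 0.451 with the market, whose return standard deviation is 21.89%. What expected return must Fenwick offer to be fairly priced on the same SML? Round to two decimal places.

7.01%

MRP = (14.35% − 5.12%) / (1.77 − 0.51) = 7.3254%
R_f = 5.12% − 0.51 × 7.3254% = 1.3840%
β_Fenwick = ρ·σ_i/σ_m = 0.451 × 37.28 / 21.89 = 0.7681
E(R_Fenwick) = R_f + β × MRP = 1.3840% + 0.7681 × 7.3254% = 7.01%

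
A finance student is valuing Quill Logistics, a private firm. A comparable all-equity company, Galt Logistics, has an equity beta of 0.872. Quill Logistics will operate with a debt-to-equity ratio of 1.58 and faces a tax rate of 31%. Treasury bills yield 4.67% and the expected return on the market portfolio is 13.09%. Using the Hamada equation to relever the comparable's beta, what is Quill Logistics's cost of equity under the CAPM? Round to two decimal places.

20.02%

β_L = β_U × [1 + (1 − t)(D/E)] = 0.872 × [1 + (1 − 0.31) × 1.58]
    = 0.872 × [1 + 0.69 × 1.58] = 0.872 × 2.0902 = 1.8227
MRP = 13.09% − 4.67% = 8.42%
E(R) = R_f + β_L × MRP = 4.67% + 1.8227 × 8.42% = 20.02%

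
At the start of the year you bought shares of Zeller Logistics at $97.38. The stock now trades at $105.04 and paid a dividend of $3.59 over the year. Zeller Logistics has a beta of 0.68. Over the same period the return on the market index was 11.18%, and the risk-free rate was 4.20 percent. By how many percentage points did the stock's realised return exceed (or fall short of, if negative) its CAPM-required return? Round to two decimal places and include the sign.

+2.61%

Realised HPR = (P1 + D1 − P0) / P0 = (105.04 + 3.59 − 97.38) / 97.38 = 11.25 / 97.38 = 11.5527%
MRP = 11.18% − 4.20% = 6.98%
CAPM required = R_f + β·MRP = 4.20% + 0.68 × 6.98% = 8.9464%
α = realised − required = 11.5527% − 8.9464% = +2.61%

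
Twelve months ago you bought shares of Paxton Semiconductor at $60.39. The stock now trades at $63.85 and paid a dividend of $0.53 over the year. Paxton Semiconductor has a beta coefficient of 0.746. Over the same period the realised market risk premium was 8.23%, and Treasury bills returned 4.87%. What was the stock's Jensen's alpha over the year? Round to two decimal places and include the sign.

-4.40%

Realised HPR = (P1 + D1 − P0) / P0 = (63.85 + 0.53 − 60.39) / 60.39 = 3.99 / 60.39 = 6.6071%
CAPM required = R_f + β·MRP = 4.87% + 0.746 × 8.23% = 11.00958%
α = realised − required = 6.6071% − 11.00958% = -4.40%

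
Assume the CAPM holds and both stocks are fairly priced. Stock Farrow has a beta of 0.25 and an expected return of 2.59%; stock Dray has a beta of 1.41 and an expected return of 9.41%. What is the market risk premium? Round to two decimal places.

Both satisfy E(R) = R_f + β·MRP, so the slope of the SML is
MRP = (9.41% − 2.59%) / (1.41 − 0.25) = 6.82% / 1.16 = 5.8793%

5.88%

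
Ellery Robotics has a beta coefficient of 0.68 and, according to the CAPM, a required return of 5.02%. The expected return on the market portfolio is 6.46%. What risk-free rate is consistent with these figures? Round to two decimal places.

E(R) = R_f + β(E(R_m) − R_f) = R_f(1 − β) + β·E(R_m)
5.02% = R_f × (1 − 0.68) + 0.68 × 6.46%
5.02% = R_f × 0.32 + 4.3928%
R_f = (5.02% − 4.3928%) / 0.32 = 1.96%

1.96%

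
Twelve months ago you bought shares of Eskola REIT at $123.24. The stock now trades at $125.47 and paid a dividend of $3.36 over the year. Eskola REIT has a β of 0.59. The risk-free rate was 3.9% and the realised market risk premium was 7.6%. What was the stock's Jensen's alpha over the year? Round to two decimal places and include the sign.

Realised HPR = (P1 + D1 − P0) / P0 = (125.47 + 3.36 − 123.24) / 123.24 = 5.59 / 123.24 = 4.5359%
CAPM required = R_f + β·MRP = 3.9% + 0.59 × 7.6% = 8.3840%
α = realised − required = 4.5359% − 8.3840% = -3.85%

-3.85%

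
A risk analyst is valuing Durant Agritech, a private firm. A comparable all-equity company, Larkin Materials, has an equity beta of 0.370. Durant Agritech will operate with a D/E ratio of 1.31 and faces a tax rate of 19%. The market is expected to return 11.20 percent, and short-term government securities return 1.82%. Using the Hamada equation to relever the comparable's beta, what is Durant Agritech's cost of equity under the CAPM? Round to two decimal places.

β_L = β_U × [1 + (1 − t)(D/E)] = 0.370 × [1 + (1 − 0.19) × 1.31]
    = 0.370 × [1 + 0.81 × 1.31] = 0.370 × 2.0611 = 0.7626
MRP = 11.20% − 1.82% = 9.38%
E(R) = R_f + β_L × MRP = 1.82% + 0.7626 × 9.38% = 8.97%

8.97%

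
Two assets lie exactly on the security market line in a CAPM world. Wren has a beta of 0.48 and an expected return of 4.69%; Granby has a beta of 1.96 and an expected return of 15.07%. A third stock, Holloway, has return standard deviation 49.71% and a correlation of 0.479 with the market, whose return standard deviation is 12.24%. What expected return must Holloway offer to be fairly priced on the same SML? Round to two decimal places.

14.97%

MRP = (15.07% − 4.69%) / (1.96 − 0.48) = 7.0135%
R_f = 4.69% − 0.48 × 7.0135% = 1.3235%
β_Holloway = ρ·σ_i/σ_m = 0.479 × 49.71 / 12.24 = 1.9454
E(R_Holloway) = R_f + β × MRP = 1.3235% + 1.9454 × 7.0135% = 14.97%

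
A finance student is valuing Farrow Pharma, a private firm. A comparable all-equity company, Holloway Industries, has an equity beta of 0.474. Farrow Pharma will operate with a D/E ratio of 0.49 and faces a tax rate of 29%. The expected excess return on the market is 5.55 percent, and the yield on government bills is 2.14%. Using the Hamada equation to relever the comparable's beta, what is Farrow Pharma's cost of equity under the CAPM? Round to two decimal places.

β_L = β_U × [1 + (1 − t)(D/E)] = 0.474 × [1 + (1 − 0.29) × 0.49]
    = 0.474 × [1 + 0.71 × 0.49] = 0.474 × 1.3479 = 0.6389
E(R) = R_f + β_L × MRP = 2.14% + 0.6389 × 5.55% = 5.69%

5.69%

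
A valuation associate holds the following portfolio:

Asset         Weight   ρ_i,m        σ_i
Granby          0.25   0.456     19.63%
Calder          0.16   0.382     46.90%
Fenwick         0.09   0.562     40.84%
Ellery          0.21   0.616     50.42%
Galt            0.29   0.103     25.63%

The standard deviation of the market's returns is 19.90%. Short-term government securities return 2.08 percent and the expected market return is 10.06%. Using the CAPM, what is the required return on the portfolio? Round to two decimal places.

7.88%

β_Granby = 0.456 × 19.63% / 19.90% = 0.4498
β_Calder = 0.382 × 46.90% / 19.90% = 0.9003
β_Fenwick = 0.562 × 40.84% / 19.90% = 1.1534
β_Ellery = 0.616 × 50.42% / 19.90% = 1.5607
β_Galt = 0.103 × 25.63% / 19.90% = 0.1327
β_P = Σ w_i β_i = 0.25×0.4498 + 0.16×0.9003 + 0.09×1.1534 + 0.21×1.5607 + 0.29×0.1327 = 0.7265
MRP = 10.06% − 2.08% = 7.98%
E(R_P) = R_f + β_P × MRP = 2.08% + 0.7265 × 7.98% = 7.88%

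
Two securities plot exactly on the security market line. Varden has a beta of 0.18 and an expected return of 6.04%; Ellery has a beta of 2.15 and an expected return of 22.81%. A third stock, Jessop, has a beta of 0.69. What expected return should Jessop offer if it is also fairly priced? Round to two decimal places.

MRP (SML slope) = (22.81% − 6.04%) / (2.15 − 0.18) = 16.77% / 1.97 = 8.5127%
R_f (intercept) = 6.04% − 0.18 × 8.5127% = 4.5077%
E(R_Jessop) = R_f + β × MRP = 4.5077% + 0.69 × 8.5127% = 10.38%

10.38%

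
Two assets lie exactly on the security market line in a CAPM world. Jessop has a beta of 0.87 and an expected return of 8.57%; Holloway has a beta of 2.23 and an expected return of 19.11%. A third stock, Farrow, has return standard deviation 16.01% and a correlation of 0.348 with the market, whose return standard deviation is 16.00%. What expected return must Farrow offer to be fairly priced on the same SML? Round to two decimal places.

4.53%

MRP = (19.11% − 8.57%) / (2.23 − 0.87) = 7.7500%
R_f = 8.57% − 0.87 × 7.7500% = 1.8275%
β_Farrow = ρ·σ_i/σ_m = 0.348 × 16.01 / 16.00 = 0.3482
E(R_Farrow) = R_f + β × MRP = 1.8275% + 0.3482 × 7.7500% = 4.53%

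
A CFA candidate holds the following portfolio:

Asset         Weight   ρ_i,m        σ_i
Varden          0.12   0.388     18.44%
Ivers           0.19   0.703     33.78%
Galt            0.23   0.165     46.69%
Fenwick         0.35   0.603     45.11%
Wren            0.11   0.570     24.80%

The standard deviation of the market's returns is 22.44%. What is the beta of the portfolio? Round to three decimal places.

β_Varden = 0.388 × 18.44% / 22.44% = 0.3188
β_Ivers = 0.703 × 33.78% / 22.44% = 1.0583
β_Galt = 0.165 × 46.69% / 22.44% = 0.3433
β_Fenwick = 0.603 × 45.11% / 22.44% = 1.2122
β_Wren = 0.570 × 24.80% / 22.44% = 0.6299
β_P = Σ w_i β_i = 0.12×0.3188 + 0.19×1.0583 + 0.23×0.3433 + 0.35×1.2122 + 0.11×0.6299 = 0.8119

0.812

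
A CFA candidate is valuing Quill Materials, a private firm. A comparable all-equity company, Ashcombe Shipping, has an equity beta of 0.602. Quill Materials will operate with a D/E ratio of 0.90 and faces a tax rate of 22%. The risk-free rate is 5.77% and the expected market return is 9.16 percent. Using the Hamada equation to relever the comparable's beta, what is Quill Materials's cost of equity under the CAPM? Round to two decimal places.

β_L = β_U × [1 + (1 − t)(D/E)] = 0.602 × [1 + (1 − 0.22) × 0.90]
    = 0.602 × [1 + 0.78 × 0.90] = 0.602 × 1.7020 = 1.0246
MRP = 9.16% − 5.77% = 3.39%
E(R) = R_f + β_L × MRP = 5.77% + 1.0246 × 3.39% = 9.24%

9.24%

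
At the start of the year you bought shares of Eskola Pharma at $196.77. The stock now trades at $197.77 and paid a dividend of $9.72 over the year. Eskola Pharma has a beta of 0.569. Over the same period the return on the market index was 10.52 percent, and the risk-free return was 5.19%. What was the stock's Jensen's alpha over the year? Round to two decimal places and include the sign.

Realised HPR = (P1 + D1 − P0) / P0 = (197.77 + 9.72 − 196.77) / 196.77 = 10.72 / 196.77 = 5.4480%
MRP = 10.52% − 5.19% = 5.33%
CAPM required = R_f + β·MRP = 5.19% + 0.569 × 5.33% = 8.22277%
α = realised − required = 5.4480% − 8.22277% = -2.77%

-2.77%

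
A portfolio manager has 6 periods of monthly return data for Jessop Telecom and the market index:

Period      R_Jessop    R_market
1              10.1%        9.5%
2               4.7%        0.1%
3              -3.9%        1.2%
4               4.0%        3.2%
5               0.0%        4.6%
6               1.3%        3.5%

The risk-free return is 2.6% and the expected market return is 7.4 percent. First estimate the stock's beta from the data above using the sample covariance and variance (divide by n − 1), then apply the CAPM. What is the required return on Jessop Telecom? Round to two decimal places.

Mean R_i = (10.1 + 4.7 − 3.9 + 4.0 + 0.0 + 1.3) / 6 = 2.7000%
Mean R_m = (9.5 + 0.1 + 1.2 + 3.2 + 4.6 + 3.5) / 6 = 3.6833%
Σ(R_i − R̄_i)(R_m − R̄_m) = 49.4200  ⇒  Cov = 49.4200 / 5 = 9.8840
Σ(R_m − R̄_m)² = 53.9483  ⇒  Var(R_m) = 53.9483 / 5 = 10.7897
β = Cov / Var(R_m) = 9.8840 / 10.7897 = 0.9161
MRP = 7.4% − 2.6% = 4.80%
E(R) = R_f + β × MRP = 2.6% + 0.9161 × 4.8% = 7.00%

7.00%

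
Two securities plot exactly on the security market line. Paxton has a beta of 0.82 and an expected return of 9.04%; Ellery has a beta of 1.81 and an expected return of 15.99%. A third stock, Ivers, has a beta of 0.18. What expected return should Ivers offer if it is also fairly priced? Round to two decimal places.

4.55%

MRP (SML slope) = (15.99% − 9.04%) / (1.81 − 0.82) = 6.95% / 0.99 = 7.0202%
R_f (intercept) = 9.04% − 0.82 × 7.0202% = 3.2834%
E(R_Ivers) = R_f + β × MRP = 3.2834% + 0.18 × 7.0202% = 4.55%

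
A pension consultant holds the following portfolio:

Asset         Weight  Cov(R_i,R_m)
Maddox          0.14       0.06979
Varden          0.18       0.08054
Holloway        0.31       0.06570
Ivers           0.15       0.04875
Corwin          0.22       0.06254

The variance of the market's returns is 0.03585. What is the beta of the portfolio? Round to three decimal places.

1.833

β_Maddox = 0.06979 / 0.03585 = 1.9467
β_Varden = 0.08054 / 0.03585 = 2.2466
β_Holloway = 0.06570 / 0.03585 = 1.8326
β_Ivers = 0.04875 / 0.03585 = 1.3598
β_Corwin = 0.06254 / 0.03585 = 1.7445
β_P = Σ w_i β_i = 0.14×1.9467 + 0.18×2.2466 + 0.31×1.8326 + 0.15×1.3598 + 0.22×1.7445 = 1.8328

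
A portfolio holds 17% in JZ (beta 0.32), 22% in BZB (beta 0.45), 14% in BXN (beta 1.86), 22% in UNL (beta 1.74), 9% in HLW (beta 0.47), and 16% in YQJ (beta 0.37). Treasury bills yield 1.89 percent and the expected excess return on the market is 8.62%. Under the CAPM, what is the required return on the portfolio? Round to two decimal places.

β_P = Σ w_i β_i = 0.17×0.32 + 0.22×0.45 + 0.14×1.86 + 0.22×1.74 + 0.09×0.47 + 0.16×0.37 = 0.8981
E(R_P) = R_f + β_P × MRP = 1.89% + 0.8981 × 8.62% = 9.63%

9.63%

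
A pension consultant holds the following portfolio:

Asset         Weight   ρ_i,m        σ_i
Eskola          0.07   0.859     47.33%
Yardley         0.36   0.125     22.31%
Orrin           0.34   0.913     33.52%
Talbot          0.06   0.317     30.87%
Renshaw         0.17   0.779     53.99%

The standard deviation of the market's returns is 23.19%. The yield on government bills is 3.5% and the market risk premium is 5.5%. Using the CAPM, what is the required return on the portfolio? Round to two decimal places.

8.72%

β_Eskola = 0.859 × 47.33% / 23.19% = 1.7532
β_Yardley = 0.125 × 22.31% / 23.19% = 0.1203
β_Orrin = 0.913 × 33.52% / 23.19% = 1.3197
β_Talbot = 0.317 × 30.87% / 23.19% = 0.4220
β_Renshaw = 0.779 × 53.99% / 23.19% = 1.8136
β_P = Σ w_i β_i = 0.07×1.7532 + 0.36×0.1203 + 0.34×1.3197 + 0.06×0.4220 + 0.17×1.8136 = 0.9484
E(R_P) = R_f + β_P × MRP = 3.5% + 0.9484 × 5.5% = 8.72%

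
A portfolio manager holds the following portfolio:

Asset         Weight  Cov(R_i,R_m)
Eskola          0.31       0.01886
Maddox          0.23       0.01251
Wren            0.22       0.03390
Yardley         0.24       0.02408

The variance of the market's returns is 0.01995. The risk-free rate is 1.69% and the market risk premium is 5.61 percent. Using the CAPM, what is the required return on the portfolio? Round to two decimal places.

β_Eskola = 0.01886 / 0.01995 = 0.9454
β_Maddox = 0.01251 / 0.01995 = 0.6271
β_Wren = 0.03390 / 0.01995 = 1.6992
β_Yardley = 0.02408 / 0.01995 = 1.2070
β_P = Σ w_i β_i = 0.31×0.9454 + 0.23×0.6271 + 0.22×1.6992 + 0.24×1.2070 = 1.1008
E(R_P) = R_f + β_P × MRP = 1.69% + 1.1008 × 5.61% = 7.87%

7.87%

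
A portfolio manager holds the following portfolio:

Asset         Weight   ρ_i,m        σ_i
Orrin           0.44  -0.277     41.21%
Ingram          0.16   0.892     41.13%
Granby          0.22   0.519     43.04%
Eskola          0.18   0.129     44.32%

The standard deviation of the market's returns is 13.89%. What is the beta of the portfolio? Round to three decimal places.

β_Orrin = -0.277 × 41.21% / 13.89% = -0.8218
β_Ingram = 0.892 × 41.13% / 13.89% = 2.6413
β_Granby = 0.519 × 43.04% / 13.89% = 1.6082
β_Eskola = 0.129 × 44.32% / 13.89% = 0.4116
β_P = Σ w_i β_i = 0.44×-0.8218 + 0.16×2.6413 + 0.22×1.6082 + 0.18×0.4116 = 0.4889

0.489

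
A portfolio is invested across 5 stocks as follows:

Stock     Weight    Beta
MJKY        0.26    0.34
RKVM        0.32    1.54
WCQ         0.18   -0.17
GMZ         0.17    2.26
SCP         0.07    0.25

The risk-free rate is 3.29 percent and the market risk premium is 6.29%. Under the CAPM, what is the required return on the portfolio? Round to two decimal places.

β_P = Σ w_i β_i = 0.26×0.34 + 0.32×1.54 + 0.18×-0.17 + 0.17×2.26 + 0.07×0.25 = 0.9523
E(R_P) = R_f + β_P × MRP = 3.29% + 0.9523 × 6.29% = 9.28%

9.28%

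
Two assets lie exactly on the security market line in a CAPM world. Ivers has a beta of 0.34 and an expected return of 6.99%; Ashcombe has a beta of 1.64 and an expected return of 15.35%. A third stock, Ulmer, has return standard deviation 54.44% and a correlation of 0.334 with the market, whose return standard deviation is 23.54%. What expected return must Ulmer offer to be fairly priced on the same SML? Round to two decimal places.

MRP = (15.35% − 6.99%) / (1.64 − 0.34) = 6.4308%
R_f = 6.99% − 0.34 × 6.4308% = 4.8035%
β_Ulmer = ρ·σ_i/σ_m = 0.334 × 54.44 / 23.54 = 0.7724
E(R_Ulmer) = R_f + β × MRP = 4.8035% + 0.7724 × 6.4308% = 9.77%

9.77%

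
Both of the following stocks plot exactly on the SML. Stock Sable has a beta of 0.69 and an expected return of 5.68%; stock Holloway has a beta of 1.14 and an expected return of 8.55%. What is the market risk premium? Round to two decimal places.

6.38%

Both satisfy E(R) = R_f + β·MRP, so the slope of the SML is
MRP = (8.55% − 5.68%) / (1.14 − 0.69) = 2.87% / 0.45 = 6.3778%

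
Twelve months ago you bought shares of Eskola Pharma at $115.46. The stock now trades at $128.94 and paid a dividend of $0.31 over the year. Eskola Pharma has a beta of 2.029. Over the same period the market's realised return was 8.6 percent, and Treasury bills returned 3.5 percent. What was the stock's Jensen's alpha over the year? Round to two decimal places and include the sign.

Realised HPR = (P1 + D1 − P0) / P0 = (128.94 + 0.31 − 115.46) / 115.46 = 13.79 / 115.46 = 11.9435%
MRP = 8.6% − 3.5% = 5.10%
CAPM required = R_f + β·MRP = 3.5% + 2.029 × 5.1% = 13.8479%
α = realised − required = 11.9435% − 13.8479% = -1.90%

-1.90%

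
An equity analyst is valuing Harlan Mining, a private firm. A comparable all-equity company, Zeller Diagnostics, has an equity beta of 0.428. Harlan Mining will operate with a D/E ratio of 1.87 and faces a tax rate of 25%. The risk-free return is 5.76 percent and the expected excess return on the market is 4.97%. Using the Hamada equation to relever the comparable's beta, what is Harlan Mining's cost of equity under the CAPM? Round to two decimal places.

10.87%

β_L = β_U × [1 + (1 − t)(D/E)] = 0.428 × [1 + (1 − 0.25) × 1.87]
    = 0.428 × [1 + 0.75 × 1.87] = 0.428 × 2.4025 = 1.0283
E(R) = R_f + β_L × MRP = 5.76% + 1.0283 × 4.97% = 10.87%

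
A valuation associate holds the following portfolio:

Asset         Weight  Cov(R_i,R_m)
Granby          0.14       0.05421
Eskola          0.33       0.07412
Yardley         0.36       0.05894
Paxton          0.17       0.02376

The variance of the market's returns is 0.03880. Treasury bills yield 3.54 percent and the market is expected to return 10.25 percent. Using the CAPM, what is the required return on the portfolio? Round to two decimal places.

13.45%

β_Granby = 0.05421 / 0.03880 = 1.3972
β_Eskola = 0.07412 / 0.03880 = 1.9103
β_Yardley = 0.05894 / 0.03880 = 1.5191
β_Paxton = 0.02376 / 0.03880 = 0.6124
β_P = Σ w_i β_i = 0.14×1.3972 + 0.33×1.9103 + 0.36×1.5191 + 0.17×0.6124 = 1.4770
MRP = 10.25% − 3.54% = 6.71%
E(R_P) = R_f + β_P × MRP = 3.54% + 1.4770 × 6.71% = 13.45%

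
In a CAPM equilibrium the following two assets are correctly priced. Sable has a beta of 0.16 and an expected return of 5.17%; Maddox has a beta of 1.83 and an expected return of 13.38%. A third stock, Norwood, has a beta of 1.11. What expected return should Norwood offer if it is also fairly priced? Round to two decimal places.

MRP (SML slope) = (13.38% − 5.17%) / (1.83 − 0.16) = 8.21% / 1.67 = 4.9162%
R_f (intercept) = 5.17% − 0.16 × 4.9162% = 4.3834%
E(R_Norwood) = R_f + β × MRP = 4.3834% + 1.11 × 4.9162% = 9.84%

9.84%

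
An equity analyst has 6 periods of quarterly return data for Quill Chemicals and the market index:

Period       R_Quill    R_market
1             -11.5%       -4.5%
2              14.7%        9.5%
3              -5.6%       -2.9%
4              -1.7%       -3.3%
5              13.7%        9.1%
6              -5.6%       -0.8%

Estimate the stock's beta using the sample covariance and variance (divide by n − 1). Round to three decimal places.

Mean R_i = (-11.5 + 14.7 − 5.6 − 1.7 + 13.7 − 5.6) / 6 = 0.6667%
Mean R_m = (-4.5 + 9.5 − 2.9 − 3.3 + 9.1 − 0.8) / 6 = 1.1833%
Σ(R_i − R̄_i)(R_m − R̄_m) = 337.6667  ⇒  Cov = 337.6667 / 5 = 67.5333
Σ(R_m − R̄_m)² = 204.8483  ⇒  Var(R_m) = 204.8483 / 5 = 40.9697
β = Cov / Var(R_m) = 67.5333 / 40.9697 = 1.6484

1.648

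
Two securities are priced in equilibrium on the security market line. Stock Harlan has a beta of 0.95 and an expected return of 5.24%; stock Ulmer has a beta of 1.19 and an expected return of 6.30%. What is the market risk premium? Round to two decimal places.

4.42%

Both satisfy E(R) = R_f + β·MRP, so the slope of the SML is
MRP = (6.30% − 5.24%) / (1.19 − 0.95) = 1.06% / 0.24 = 4.4167%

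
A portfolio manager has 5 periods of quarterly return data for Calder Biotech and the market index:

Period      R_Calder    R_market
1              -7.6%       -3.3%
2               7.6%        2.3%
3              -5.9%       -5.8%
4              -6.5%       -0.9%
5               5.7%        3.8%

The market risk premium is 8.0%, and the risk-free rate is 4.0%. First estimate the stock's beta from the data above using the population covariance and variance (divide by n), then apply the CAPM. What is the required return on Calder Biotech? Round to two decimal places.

Mean R_i = (-7.6 + 7.6 − 5.9 − 6.5 + 5.7) / 5 = -1.3400%
Mean R_m = (-3.3 + 2.3 − 5.8 − 0.9 + 3.8) / 5 = -0.7800%
Σ(R_i − R̄_i)(R_m − R̄_m) = 99.0640  ⇒  Cov = 99.0640 / 5 = 19.8128
Σ(R_m − R̄_m)² = 62.0280  ⇒  Var(R_m) = 62.0280 / 5 = 12.4056
β = Cov / Var(R_m) = 19.8128 / 12.4056 = 1.5971
E(R) = R_f + β × MRP = 4.0% + 1.5971 × 8.0% = 16.78%

16.78%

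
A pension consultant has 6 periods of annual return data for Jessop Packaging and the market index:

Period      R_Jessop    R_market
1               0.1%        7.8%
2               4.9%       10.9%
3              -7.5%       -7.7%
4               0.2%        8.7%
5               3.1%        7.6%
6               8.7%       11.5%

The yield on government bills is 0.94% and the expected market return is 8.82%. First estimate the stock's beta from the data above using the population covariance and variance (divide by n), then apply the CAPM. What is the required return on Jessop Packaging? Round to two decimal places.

Mean R_i = (0.1 + 4.9 − 7.5 + 0.2 + 3.1 + 8.7) / 6 = 1.5833%
Mean R_m = (7.8 + 10.9 − 7.7 + 8.7 + 7.6 + 11.5) / 6 = 6.4667%
Σ(R_i − R̄_i)(R_m − R̄_m) = 175.8567  ⇒  Cov = 175.8567 / 6 = 29.3095
Σ(R_m − R̄_m)² = 253.7333  ⇒  Var(R_m) = 253.7333 / 6 = 42.2889
β = Cov / Var(R_m) = 29.3095 / 42.2889 = 0.6931
MRP = 8.82% − 0.94% = 7.88%
E(R) = R_f + β × MRP = 0.94% + 0.6931 × 7.88% = 6.40%

6.40%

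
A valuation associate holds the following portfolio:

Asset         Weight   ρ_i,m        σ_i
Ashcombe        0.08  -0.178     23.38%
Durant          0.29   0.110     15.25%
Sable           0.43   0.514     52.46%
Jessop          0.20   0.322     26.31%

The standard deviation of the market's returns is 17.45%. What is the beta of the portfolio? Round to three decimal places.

0.770

β_Ashcombe = -0.178 × 23.38% / 17.45% = -0.2385
β_Durant = 0.110 × 15.25% / 17.45% = 0.0961
β_Sable = 0.514 × 52.46% / 17.45% = 1.5452
β_Jessop = 0.322 × 26.31% / 17.45% = 0.4855
β_P = Σ w_i β_i = 0.08×-0.2385 + 0.29×0.0961 + 0.43×1.5452 + 0.20×0.4855 = 0.7703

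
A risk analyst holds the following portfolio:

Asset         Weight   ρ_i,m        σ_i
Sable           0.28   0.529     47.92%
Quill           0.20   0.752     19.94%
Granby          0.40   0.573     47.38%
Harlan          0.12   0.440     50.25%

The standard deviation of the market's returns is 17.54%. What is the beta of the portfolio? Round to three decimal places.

β_Sable = 0.529 × 47.92% / 17.54% = 1.4452
β_Quill = 0.752 × 19.94% / 17.54% = 0.8549
β_Granby = 0.573 × 47.38% / 17.54% = 1.5478
β_Harlan = 0.440 × 50.25% / 17.54% = 1.2605
β_P = Σ w_i β_i = 0.28×1.4452 + 0.20×0.8549 + 0.40×1.5478 + 0.12×1.2605 = 1.3460

1.346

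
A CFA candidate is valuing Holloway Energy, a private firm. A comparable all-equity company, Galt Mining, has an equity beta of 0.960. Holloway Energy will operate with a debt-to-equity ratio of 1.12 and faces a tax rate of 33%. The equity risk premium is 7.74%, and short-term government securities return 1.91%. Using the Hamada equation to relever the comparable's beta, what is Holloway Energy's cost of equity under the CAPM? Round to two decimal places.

14.92%

β_L = β_U × [1 + (1 − t)(D/E)] = 0.960 × [1 + (1 − 0.33) × 1.12]
    = 0.960 × [1 + 0.67 × 1.12] = 0.960 × 1.7504 = 1.6804
E(R) = R_f + β_L × MRP = 1.91% + 1.6804 × 7.74% = 14.92%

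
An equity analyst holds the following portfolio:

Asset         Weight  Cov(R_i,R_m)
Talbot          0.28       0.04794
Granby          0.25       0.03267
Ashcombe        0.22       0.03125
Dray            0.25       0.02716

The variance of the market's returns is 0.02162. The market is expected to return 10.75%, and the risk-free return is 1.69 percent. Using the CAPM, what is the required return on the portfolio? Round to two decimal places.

16.46%

β_Talbot = 0.04794 / 0.02162 = 2.2174
β_Granby = 0.03267 / 0.02162 = 1.5111
β_Ashcombe = 0.03125 / 0.02162 = 1.4454
β_Dray = 0.02716 / 0.02162 = 1.2562
β_P = Σ w_i β_i = 0.28×2.2174 + 0.25×1.5111 + 0.22×1.4454 + 0.25×1.2562 = 1.6307
MRP = 10.75% − 1.69% = 9.06%
E(R_P) = R_f + β_P × MRP = 1.69% + 1.6307 × 9.06% = 16.46%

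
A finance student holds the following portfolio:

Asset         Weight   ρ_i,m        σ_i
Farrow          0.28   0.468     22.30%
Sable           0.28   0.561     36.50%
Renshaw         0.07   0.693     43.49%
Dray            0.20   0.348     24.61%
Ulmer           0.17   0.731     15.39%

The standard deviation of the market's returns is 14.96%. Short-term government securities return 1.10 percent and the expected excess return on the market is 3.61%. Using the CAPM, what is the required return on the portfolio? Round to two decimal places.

4.57%

β_Farrow = 0.468 × 22.30% / 14.96% = 0.6976
β_Sable = 0.561 × 36.50% / 14.96% = 1.3688
β_Renshaw = 0.693 × 43.49% / 14.96% = 2.0146
β_Dray = 0.348 × 24.61% / 14.96% = 0.5725
β_Ulmer = 0.731 × 15.39% / 14.96% = 0.7520
β_P = Σ w_i β_i = 0.28×0.6976 + 0.28×1.3688 + 0.07×2.0146 + 0.20×0.5725 + 0.17×0.7520 = 0.9620
E(R_P) = R_f + β_P × MRP = 1.10% + 0.9620 × 3.61% = 4.57%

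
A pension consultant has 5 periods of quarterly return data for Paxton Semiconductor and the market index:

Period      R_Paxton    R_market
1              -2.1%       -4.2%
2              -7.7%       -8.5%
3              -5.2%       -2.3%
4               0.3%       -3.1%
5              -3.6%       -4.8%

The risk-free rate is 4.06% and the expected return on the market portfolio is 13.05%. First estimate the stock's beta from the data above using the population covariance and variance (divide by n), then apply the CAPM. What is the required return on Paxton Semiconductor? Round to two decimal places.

11.41%

Mean R_i = (-2.1 − 7.7 − 5.2 + 0.3 − 3.6) / 5 = -3.6600%
Mean R_m = (-4.2 − 8.5 − 2.3 − 3.1 − 4.8) / 5 = -4.5800%
Σ(R_i − R̄_i)(R_m − R̄_m) = 18.7660  ⇒  Cov = 18.7660 / 5 = 3.7532
Σ(R_m − R̄_m)² = 22.9480  ⇒  Var(R_m) = 22.9480 / 5 = 4.5896
β = Cov / Var(R_m) = 3.7532 / 4.5896 = 0.8178
MRP = 13.05% − 4.06% = 8.99%
E(R) = R_f + β × MRP = 4.06% + 0.8178 × 8.99% = 11.41%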